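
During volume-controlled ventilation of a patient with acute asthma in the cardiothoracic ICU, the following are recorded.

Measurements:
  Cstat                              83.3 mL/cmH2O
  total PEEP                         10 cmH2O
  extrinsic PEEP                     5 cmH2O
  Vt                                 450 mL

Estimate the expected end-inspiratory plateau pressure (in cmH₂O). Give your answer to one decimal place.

End-expiratory occlusion gives total PEEP = 10 cmH2O (intrinsic PEEP = 10 − 5 = 5). Use total PEEP for the elastic gradient.
Pplat = PEEPtotal + Vt / Cstat = 10 + 450 / 83.3 = 10 + 5.402 = 15.402 cmH2O.

15.4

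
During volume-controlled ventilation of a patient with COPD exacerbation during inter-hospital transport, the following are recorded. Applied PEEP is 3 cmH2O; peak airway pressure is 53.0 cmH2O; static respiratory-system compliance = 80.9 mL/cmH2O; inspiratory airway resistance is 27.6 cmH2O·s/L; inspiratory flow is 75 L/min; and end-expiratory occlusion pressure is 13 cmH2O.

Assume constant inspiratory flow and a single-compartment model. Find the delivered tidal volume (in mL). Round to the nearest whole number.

445

Flow: 75 L/min ÷ 60 = 1.25 L/s.
Total PEEP = 13 cmH2O (set 3 + intrinsic 10); this is the baseline alveolar pressure.
Equation of motion (constant flow): PIP = Vt/C + R·V̇ + PEEP.
Vt/C = PIP − R·V̇ − PEEP = 53.0 − 34.5 − 13 = 5.5 cmH2O.
Vt = C × 5.5 = 80.9 × 5.5 = 444.95 mL.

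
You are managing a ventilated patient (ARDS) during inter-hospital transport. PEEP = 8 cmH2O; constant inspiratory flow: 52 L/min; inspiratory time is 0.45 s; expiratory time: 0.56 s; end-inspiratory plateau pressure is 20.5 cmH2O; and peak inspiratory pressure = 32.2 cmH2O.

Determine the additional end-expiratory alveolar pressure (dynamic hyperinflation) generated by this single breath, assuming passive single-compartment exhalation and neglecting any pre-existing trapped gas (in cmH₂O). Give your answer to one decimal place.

3.3

Flow: 52 L/min ÷ 60 = 0.8667 L/s.
Vt = flow × Ti = 0.8667 L/s × 0.45 s × 1000 mL/L = 390.02 mL.
R = (PIP − Pplat)/V̇ = (32.2 − 20.5) / 0.8667 = 11.7/0.8667 = 13.499 cmH2O·s/L.
C = Vt/(Pplat − PEEP) = 390.02 / (20.5 − 8) = 390.02/12.5 = 31.202 mL/cmH2O.
τ = R × C = 13.499 × 0.0312 L/cmH2O = 0.4212 s.
Fraction remaining = e^(−Te/τ) = e^(−0.56/0.4212) = 0.2646; trapped volume = 390.02 × 0.2646 = 103.2 mL.
Additional alveolar pressure from trapping ≈ V_trapped / C = 103.2 / 31.202 = 3.307 cmH2O.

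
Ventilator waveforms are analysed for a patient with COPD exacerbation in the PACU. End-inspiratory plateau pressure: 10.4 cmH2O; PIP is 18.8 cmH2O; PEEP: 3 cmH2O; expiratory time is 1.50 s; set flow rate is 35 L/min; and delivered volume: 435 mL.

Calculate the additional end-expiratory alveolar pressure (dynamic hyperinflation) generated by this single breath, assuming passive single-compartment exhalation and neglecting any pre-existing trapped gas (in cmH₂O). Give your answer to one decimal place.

Flow: 35 L/min ÷ 60 = 0.5833 L/s.
R = (PIP − Pplat)/V̇ = (18.8 − 10.4) / 0.5833 = 8.4/0.5833 = 14.401 cmH2O·s/L.
C = Vt/(Pplat − PEEP) = 435.0 / (10.4 − 3) = 435.0/7.4 = 58.784 mL/cmH2O.
τ = R × C = 14.401 × 0.05878 L/cmH2O = 0.8465 s.
Fraction remaining = e^(−Te/τ) = e^(−1.50/0.8465) = 0.17; trapped volume = 435.0 × 0.17 = 73.95 mL.
Additional alveolar pressure from trapping ≈ V_trapped / C = 73.95 / 58.784 = 1.258 cmH2O.

1.3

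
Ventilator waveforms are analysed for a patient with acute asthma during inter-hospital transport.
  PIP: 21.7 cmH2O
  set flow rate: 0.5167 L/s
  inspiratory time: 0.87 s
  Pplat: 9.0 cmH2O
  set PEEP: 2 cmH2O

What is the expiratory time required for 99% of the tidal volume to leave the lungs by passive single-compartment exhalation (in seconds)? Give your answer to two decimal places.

7.27

Vt = flow × Ti = 0.5167 L/s × 0.87 s × 1000 mL/L = 449.53 mL.
R = (PIP − Pplat)/V̇ = (21.7 − 9.0) / 0.5167 = 12.7/0.5167 = 24.579 cmH2O·s/L.
C = Vt/(Pplat − PEEP) = 449.53 / (9.0 − 2) = 449.53/7.0 = 64.219 mL/cmH2O.
τ = R × C = 24.579 × 0.06422 L/cmH2O = 1.578 s.
t = −τ·ln(1 − 0.99) = −1.578·ln(0.01) = 7.267 s.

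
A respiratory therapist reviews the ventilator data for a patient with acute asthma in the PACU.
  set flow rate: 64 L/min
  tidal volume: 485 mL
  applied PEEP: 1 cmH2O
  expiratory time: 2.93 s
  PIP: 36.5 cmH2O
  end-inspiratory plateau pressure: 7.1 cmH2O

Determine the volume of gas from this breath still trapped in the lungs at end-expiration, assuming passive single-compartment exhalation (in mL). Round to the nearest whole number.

127

Flow: 64 L/min ÷ 60 = 1.0667 L/s.
R = (PIP − Pplat)/V̇ = (36.5 − 7.1) / 1.0667 = 29.4/1.0667 = 27.562 cmH2O·s/L.
C = Vt/(Pplat − PEEP) = 485.0 / (7.1 − 1) = 485.0/6.1 = 79.508 mL/cmH2O.
τ = R × C = 27.562 × 0.07951 L/cmH2O = 2.191 s.
Fraction remaining = e^(−Te/τ) = e^(−2.93/2.191) = 0.2626.
Trapped volume = 485.0 × 0.2626 = 127.36 mL.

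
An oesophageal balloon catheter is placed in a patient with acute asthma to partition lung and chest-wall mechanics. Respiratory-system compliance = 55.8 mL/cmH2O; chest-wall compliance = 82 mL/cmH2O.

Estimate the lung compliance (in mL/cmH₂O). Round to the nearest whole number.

1/CL = 1/Crs − 1/Ccw.
1/CL = 1/55.8 − 1/82 = 0.005726.
CL = 174.64 mL/cmH2O.

175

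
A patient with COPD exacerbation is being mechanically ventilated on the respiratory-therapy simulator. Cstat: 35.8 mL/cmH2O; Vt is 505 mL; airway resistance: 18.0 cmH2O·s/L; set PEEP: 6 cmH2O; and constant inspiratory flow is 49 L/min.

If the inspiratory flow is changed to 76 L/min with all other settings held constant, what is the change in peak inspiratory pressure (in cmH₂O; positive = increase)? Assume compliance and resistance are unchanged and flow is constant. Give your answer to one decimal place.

Flow: 49 L/min ÷ 60 = 0.8167 L/s.
New flow: 76 L/min ÷ 60 = 1.2667 L/s.
PIP = Vt/C + R·V̇ + PEEP (constant-flow equation of motion).
Only the resistive term changes: ΔPIP = R × ΔV̇ = 18.0 × (1.2667 − 0.8167) = 18.0 × 0.45 = 8.1 cmH2O.

8.1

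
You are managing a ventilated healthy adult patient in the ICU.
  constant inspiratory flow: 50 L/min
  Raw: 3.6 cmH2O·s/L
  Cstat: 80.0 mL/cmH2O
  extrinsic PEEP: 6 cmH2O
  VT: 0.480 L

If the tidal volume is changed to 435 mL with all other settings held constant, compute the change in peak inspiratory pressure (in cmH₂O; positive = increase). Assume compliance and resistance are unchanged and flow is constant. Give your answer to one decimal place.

PIP = Vt/C + R·V̇ + PEEP (constant-flow equation of motion).
Only the elastic term changes: ΔPIP = ΔVt / C = (435 − 480) / 80.0 = -0.5625 cmH2O.

-0.6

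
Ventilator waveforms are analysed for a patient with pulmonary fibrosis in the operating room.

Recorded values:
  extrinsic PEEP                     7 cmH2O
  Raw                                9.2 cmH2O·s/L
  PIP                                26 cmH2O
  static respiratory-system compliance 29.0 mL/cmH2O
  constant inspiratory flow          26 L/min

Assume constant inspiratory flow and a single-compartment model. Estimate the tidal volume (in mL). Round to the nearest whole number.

435

Flow: 26 L/min ÷ 60 = 0.4333 L/s.
Equation of motion (constant flow): PIP = Vt/C + R·V̇ + PEEP.
Vt/C = PIP − R·V̇ − PEEP = 26 − 3.986 − 7 = 15.014 cmH2O.
Vt = C × 15.014 = 29.0 × 15.014 = 435.41 mL.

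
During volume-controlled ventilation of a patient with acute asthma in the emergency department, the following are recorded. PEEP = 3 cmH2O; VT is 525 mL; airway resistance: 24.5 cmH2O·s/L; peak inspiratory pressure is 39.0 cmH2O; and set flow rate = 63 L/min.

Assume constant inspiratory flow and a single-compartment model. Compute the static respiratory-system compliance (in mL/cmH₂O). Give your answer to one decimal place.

51.1

Flow: 63 L/min ÷ 60 = 1.05 L/s.
Equation of motion (constant flow): PIP = Vt/C + R·V̇ + PEEP.
Vt/C = PIP − R·V̇ − PEEP = 39.0 − 24.5×1.05 − 3 = 39.0 − 25.725 − 3 = 10.275 cmH2O.
C = Vt / 10.275 = 525 / 10.275 = 51.095 mL/cmH2O.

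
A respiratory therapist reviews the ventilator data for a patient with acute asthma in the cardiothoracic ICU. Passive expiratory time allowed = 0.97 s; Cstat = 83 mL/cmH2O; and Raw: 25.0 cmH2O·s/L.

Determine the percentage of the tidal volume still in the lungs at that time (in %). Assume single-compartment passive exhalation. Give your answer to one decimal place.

62.7

τ = R × C = 25.0 × 83 mL/cmH2O = 25.0 × 0.083 L/cmH2O = 2.075 s.
Passive exhalation: V(t)/V₀ = e^(−t/τ) = e^(−0.97/2.075) = 0.6266.
Fraction remaining = 0.6266 → 62.66%.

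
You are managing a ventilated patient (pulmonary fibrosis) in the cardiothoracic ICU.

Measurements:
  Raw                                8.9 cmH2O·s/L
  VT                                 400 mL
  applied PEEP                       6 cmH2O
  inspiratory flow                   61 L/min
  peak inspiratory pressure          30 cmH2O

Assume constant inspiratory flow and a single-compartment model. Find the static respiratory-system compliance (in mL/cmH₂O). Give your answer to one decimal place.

Flow: 61 L/min ÷ 60 = 1.0167 L/s.
Equation of motion (constant flow): PIP = Vt/C + R·V̇ + PEEP.
Vt/C = PIP − R·V̇ − PEEP = 30 − 8.9×1.0167 − 6 = 30 − 9.049 − 6 = 14.951 cmH2O.
C = Vt / 14.951 = 400 / 14.951 = 26.754 mL/cmH2O.

26.8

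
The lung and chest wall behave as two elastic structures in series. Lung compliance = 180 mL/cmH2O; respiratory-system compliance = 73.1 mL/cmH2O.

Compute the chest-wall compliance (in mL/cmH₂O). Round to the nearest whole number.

123

1/Ccw = 1/Crs − 1/CL.
1/Ccw = 1/73.1 − 1/180 = 0.008124.
Ccw = 123.09 mL/cmH2O.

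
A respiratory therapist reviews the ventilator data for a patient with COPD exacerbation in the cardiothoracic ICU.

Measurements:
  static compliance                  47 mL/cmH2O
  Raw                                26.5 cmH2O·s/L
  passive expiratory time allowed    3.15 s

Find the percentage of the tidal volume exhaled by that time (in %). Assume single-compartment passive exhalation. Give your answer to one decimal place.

τ = R × C = 26.5 × 47 mL/cmH2O = 26.5 × 0.047 L/cmH2O = 1.246 s.
Passive exhalation: V(t)/V₀ = e^(−t/τ) = e^(−3.15/1.246) = 0.07981.
Fraction exhaled = 1 − 0.07981 = 0.9202 → 92.02%.

92.0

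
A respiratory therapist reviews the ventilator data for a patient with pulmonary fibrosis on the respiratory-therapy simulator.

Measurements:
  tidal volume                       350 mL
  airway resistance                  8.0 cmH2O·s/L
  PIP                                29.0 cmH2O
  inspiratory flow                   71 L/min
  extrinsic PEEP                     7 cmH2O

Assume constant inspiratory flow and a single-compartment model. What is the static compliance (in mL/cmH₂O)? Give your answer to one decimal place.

27.9

Flow: 71 L/min ÷ 60 = 1.1833 L/s.
Equation of motion (constant flow): PIP = Vt/C + R·V̇ + PEEP.
Vt/C = PIP − R·V̇ − PEEP = 29.0 − 8.0×1.1833 − 7 = 29.0 − 9.466 − 7 = 12.534 cmH2O.
C = Vt / 12.534 = 350 / 12.534 = 27.924 mL/cmH2O.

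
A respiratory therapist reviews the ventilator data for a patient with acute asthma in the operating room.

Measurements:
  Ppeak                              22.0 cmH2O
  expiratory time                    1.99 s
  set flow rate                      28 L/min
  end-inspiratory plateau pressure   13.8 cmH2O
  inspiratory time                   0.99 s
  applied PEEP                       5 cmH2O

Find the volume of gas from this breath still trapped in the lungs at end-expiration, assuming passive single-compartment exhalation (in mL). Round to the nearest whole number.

53

Flow: 28 L/min ÷ 60 = 0.4667 L/s.
Vt = flow × Ti = 0.4667 L/s × 0.99 s × 1000 mL/L = 462.03 mL.
R = (PIP − Pplat)/V̇ = (22.0 − 13.8) / 0.4667 = 8.2/0.4667 = 17.57 cmH2O·s/L.
C = Vt/(Pplat − PEEP) = 462.03 / (13.8 − 5) = 462.03/8.8 = 52.503 mL/cmH2O.
τ = R × C = 17.57 × 0.0525 L/cmH2O = 0.9224 s.
Fraction remaining = e^(−Te/τ) = e^(−1.99/0.9224) = 0.1156.
Trapped volume = 462.03 × 0.1156 = 53.411 mL.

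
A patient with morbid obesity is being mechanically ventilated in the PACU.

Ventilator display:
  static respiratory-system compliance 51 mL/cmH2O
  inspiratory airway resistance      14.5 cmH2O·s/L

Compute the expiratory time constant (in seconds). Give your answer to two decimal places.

τ = R × C = 14.5 × 51 mL/cmH2O = 14.5 × 0.051 L/cmH2O = 0.7395 s.

0.74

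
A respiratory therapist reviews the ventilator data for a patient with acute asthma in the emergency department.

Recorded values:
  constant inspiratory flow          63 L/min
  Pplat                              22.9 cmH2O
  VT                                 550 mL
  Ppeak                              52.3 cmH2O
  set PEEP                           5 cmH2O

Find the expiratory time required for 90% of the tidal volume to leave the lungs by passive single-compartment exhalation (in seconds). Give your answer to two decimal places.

1.98

Flow: 63 L/min ÷ 60 = 1.05 L/s.
R = (PIP − Pplat)/V̇ = (52.3 − 22.9) / 1.05 = 29.4/1.05 = 28.0 cmH2O·s/L.
C = Vt/(Pplat − PEEP) = 550.0 / (22.9 − 5) = 550.0/17.9 = 30.726 mL/cmH2O.
τ = R × C = 28.0 × 0.03073 L/cmH2O = 0.8604 s.
t = −τ·ln(1 − 0.90) = −0.8604·ln(0.1) = 1.981 s.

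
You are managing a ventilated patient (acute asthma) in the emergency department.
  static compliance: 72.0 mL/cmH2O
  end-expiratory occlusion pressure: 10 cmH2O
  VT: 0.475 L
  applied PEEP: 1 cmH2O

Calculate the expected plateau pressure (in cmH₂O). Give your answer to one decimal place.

16.6

End-expiratory occlusion gives total PEEP = 10 cmH2O (intrinsic PEEP = 10 − 1 = 9). Use total PEEP for the elastic gradient.
Pplat = PEEPtotal + Vt / Cstat = 10 + 475 / 72.0 = 10 + 6.597 = 16.597 cmH2O.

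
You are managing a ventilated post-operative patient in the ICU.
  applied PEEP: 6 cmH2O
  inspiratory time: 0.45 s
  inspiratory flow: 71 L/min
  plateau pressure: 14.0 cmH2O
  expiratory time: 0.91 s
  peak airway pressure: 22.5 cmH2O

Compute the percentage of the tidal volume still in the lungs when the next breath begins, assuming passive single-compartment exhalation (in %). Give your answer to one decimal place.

14.9

Flow: 71 L/min ÷ 60 = 1.1833 L/s.
Vt = flow × Ti = 1.1833 L/s × 0.45 s × 1000 mL/L = 532.49 mL.
R = (PIP − Pplat)/V̇ = (22.5 − 14.0) / 1.1833 = 8.5/1.1833 = 7.183 cmH2O·s/L.
C = Vt/(Pplat − PEEP) = 532.49 / (14.0 − 6) = 532.49/8.0 = 66.561 mL/cmH2O.
τ = R × C = 7.183 × 0.06656 L/cmH2O = 0.4781 s.
Fraction remaining at end-expiration = e^(−Te/τ) = e^(−0.91/0.4781) = 0.1491 → 14.91%.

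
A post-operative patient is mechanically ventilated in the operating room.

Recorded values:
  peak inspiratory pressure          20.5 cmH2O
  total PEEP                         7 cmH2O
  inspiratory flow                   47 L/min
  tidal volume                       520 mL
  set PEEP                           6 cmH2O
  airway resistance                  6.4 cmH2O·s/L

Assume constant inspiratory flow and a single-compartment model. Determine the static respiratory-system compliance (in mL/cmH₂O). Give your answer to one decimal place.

61.3

Flow: 47 L/min ÷ 60 = 0.7833 L/s.
Total PEEP = 7 cmH2O (set 6 + intrinsic 1); this is the baseline alveolar pressure.
Equation of motion (constant flow): PIP = Vt/C + R·V̇ + PEEP.
Vt/C = PIP − R·V̇ − PEEP = 20.5 − 6.4×0.7833 − 7 = 20.5 − 5.013 − 7 = 8.487 cmH2O.
C = Vt / 8.487 = 520 / 8.487 = 61.27 mL/cmH2O.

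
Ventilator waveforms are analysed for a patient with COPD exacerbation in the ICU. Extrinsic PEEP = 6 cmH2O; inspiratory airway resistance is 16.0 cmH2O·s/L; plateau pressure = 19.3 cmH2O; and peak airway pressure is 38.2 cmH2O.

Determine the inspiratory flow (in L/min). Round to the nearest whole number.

flow = (PIP − Pplat) / Raw = (38.2 − 19.3) / 16.0 = 1.181 L/s × 60 = 70.86 L/min.

71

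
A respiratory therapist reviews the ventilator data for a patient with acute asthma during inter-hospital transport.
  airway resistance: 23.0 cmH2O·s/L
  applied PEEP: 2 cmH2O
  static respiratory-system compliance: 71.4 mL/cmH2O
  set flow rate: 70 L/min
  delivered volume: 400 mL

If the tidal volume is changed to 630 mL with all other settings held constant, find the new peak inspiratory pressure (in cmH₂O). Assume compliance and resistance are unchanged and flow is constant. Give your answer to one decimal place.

Flow: 70 L/min ÷ 60 = 1.1667 L/s.
PIP = Vt/C + R·V̇ + PEEP (constant-flow equation of motion).
Only the elastic term changes: ΔPIP = ΔVt / C = (630 − 400) / 71.4 = 3.221 cmH2O.
Original PIP = 400/71.4 + 23.0×1.1667 + 2 = 34.436 cmH2O; new PIP = 34.436 + (3.221) = 37.657 cmH2O.

37.7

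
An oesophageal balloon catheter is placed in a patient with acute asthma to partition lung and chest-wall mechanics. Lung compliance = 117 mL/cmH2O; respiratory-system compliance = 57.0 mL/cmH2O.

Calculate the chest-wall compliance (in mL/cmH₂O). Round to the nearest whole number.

111

1/Ccw = 1/Crs − 1/CL.
1/Ccw = 1/57.0 − 1/117 = 0.008997.
Ccw = 111.15 mL/cmH2O.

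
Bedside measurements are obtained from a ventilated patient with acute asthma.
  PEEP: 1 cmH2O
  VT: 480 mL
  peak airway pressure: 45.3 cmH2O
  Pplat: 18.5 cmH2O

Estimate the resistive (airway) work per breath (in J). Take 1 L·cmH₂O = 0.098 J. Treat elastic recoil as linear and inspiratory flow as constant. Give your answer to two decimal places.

With constant inspiratory flow the resistive pressure is constant at PIP − Pplat = 45.3 − 18.5 = 26.8 cmH2O, so resistive work = 26.8 × 0.480 = 12.864 L·cmH2O.
× 0.098 J/(L·cmH2O) → 1.261 J.

1.26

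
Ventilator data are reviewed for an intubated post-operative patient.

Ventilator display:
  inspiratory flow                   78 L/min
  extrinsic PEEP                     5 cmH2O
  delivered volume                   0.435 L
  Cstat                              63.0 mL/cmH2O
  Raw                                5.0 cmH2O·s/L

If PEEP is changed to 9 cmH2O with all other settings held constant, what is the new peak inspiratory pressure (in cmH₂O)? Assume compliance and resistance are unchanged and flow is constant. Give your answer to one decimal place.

22.4

Flow: 78 L/min ÷ 60 = 1.3 L/s.
PIP = Vt/C + R·V̇ + PEEP (constant-flow equation of motion).
Only the baseline term changes: ΔPIP = ΔPEEP = 9 − 5 = 4.0 cmH2O.
Original PIP = 435/63.0 + 5.0×1.3 + 5 = 18.405 cmH2O; new PIP = 18.405 + (4.0) = 22.405 cmH2O.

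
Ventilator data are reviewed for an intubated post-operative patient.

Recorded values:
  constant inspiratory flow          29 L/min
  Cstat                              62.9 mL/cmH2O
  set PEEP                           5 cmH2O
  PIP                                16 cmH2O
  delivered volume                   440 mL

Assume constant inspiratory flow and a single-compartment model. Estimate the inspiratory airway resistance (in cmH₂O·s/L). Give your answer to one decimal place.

Flow: 29 L/min ÷ 60 = 0.4833 L/s.
Equation of motion (constant flow): PIP = Vt/C + R·V̇ + PEEP.
R·V̇ = PIP − Vt/C − PEEP = 16 − 440/62.9 − 5 = 16 − 6.995 − 5 = 4.005 cmH2O.
R = 4.005 / 0.4833 = 8.287 cmH2O·s/L.

8.3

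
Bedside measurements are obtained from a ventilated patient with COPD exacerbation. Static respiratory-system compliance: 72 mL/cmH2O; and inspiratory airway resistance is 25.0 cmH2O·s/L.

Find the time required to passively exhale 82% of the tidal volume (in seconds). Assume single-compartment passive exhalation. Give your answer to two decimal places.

3.09

τ = R × C = 25.0 × 72 mL/cmH2O = 25.0 × 0.072 L/cmH2O = 1.8 s.
Exhaled fraction f = 1 − e^(−t/τ) → t = −τ·ln(1 − f) = −1.8·ln(0.18) = 3.087 s.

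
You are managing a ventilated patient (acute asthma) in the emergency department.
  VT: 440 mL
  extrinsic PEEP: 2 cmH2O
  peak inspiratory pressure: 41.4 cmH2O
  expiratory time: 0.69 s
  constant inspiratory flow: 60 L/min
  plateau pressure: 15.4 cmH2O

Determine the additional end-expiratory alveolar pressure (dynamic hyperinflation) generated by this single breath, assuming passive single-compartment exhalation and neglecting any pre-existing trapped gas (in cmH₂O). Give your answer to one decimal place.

Flow: 60 L/min ÷ 60 = 1 L/s.
R = (PIP − Pplat)/V̇ = (41.4 − 15.4) / 1 = 26.0/1 = 26.0 cmH2O·s/L.
C = Vt/(Pplat − PEEP) = 440.0 / (15.4 − 2) = 440.0/13.4 = 32.836 mL/cmH2O.
τ = R × C = 26.0 × 0.03284 L/cmH2O = 0.8538 s.
Fraction remaining = e^(−Te/τ) = e^(−0.69/0.8538) = 0.4457; trapped volume = 440.0 × 0.4457 = 196.11 mL.
Additional alveolar pressure from trapping ≈ V_trapped / C = 196.11 / 32.836 = 5.972 cmH2O.

6.0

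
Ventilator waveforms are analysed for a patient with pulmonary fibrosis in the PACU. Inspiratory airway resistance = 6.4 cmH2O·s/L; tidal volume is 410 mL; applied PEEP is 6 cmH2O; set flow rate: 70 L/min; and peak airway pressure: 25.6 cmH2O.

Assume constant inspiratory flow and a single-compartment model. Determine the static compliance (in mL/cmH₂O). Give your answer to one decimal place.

Flow: 70 L/min ÷ 60 = 1.1667 L/s.
Equation of motion (constant flow): PIP = Vt/C + R·V̇ + PEEP.
Vt/C = PIP − R·V̇ − PEEP = 25.6 − 6.4×1.1667 − 6 = 25.6 − 7.467 − 6 = 12.133 cmH2O.
C = Vt / 12.133 = 410 / 12.133 = 33.792 mL/cmH2O.

33.8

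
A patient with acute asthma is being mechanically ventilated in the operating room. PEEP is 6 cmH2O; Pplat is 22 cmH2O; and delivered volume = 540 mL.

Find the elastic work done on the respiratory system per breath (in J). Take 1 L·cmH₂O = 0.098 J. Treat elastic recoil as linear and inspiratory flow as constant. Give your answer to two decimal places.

Elastic work ≈ ½ × (Pplat − PEEP) × Vt = 0.5 × (22 − 6) × 0.540 L = 0.5 × 16.0 × 0.540 = 4.32 L·cmH2O.
× 0.098 J/(L·cmH2O) → 0.4234 J.

0.42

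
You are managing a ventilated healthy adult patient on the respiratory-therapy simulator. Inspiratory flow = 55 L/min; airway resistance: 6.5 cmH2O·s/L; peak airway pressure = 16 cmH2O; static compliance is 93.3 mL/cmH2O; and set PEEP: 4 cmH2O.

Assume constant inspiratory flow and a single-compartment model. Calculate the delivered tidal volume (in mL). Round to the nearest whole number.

Flow: 55 L/min ÷ 60 = 0.9167 L/s.
Equation of motion (constant flow): PIP = Vt/C + R·V̇ + PEEP.
Vt/C = PIP − R·V̇ − PEEP = 16 − 5.959 − 4 = 6.041 cmH2O.
Vt = C × 6.041 = 93.3 × 6.041 = 563.63 mL.

564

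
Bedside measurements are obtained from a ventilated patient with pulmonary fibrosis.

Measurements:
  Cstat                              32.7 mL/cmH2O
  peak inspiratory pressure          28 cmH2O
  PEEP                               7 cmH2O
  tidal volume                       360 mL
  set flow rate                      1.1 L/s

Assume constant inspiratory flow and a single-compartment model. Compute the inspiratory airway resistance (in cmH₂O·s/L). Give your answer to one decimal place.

9.1

Equation of motion (constant flow): PIP = Vt/C + R·V̇ + PEEP.
R·V̇ = PIP − Vt/C − PEEP = 28 − 360/32.7 − 7 = 28 − 11.009 − 7 = 9.991 cmH2O.
R = 9.991 / 1.1 = 9.083 cmH2O·s/L.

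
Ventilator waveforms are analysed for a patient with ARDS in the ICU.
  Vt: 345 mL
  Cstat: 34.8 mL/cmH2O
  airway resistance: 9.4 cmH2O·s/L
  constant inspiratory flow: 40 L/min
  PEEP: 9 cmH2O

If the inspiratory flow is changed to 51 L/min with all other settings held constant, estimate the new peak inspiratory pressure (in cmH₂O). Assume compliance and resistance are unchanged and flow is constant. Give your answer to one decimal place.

26.9

Flow: 40 L/min ÷ 60 = 0.6667 L/s.
New flow: 51 L/min ÷ 60 = 0.85 L/s.
PIP = Vt/C + R·V̇ + PEEP (constant-flow equation of motion).
Only the resistive term changes: ΔPIP = R × ΔV̇ = 9.4 × (0.85 − 0.6667) = 9.4 × 0.1833 = 1.723 cmH2O.
Original PIP = 345/34.8 + 9.4×0.6667 + 9 = 25.181 cmH2O; new PIP = 25.181 + (1.723) = 26.904 cmH2O.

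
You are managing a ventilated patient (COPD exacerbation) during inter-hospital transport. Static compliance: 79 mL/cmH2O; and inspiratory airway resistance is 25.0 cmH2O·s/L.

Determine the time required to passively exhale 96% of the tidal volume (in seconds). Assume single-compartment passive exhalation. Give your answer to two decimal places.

τ = R × C = 25.0 × 79 mL/cmH2O = 25.0 × 0.079 L/cmH2O = 1.975 s.
Exhaled fraction f = 1 − e^(−t/τ) → t = −τ·ln(1 − f) = −1.975·ln(0.04) = 6.357 s.

6.36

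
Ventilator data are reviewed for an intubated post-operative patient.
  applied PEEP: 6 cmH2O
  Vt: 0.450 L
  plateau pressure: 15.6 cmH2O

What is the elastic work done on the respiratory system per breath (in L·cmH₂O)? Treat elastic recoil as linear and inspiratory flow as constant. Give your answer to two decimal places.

2.16

Elastic work ≈ ½ × (Pplat − PEEP) × Vt = 0.5 × (15.6 − 6) × 0.450 L = 0.5 × 9.6 × 0.450 = 2.16 L·cmH2O.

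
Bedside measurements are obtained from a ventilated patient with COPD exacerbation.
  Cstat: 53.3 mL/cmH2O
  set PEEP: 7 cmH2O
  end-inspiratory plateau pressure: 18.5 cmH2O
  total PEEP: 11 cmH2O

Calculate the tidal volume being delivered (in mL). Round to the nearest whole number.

400

End-expiratory occlusion gives total PEEP = 11 cmH2O (intrinsic PEEP = 11 − 7 = 4). Use total PEEP for the elastic gradient.
Vt = Cstat × (Pplat − PEEPtotal) = 53.3 × (18.5 − 11) = 53.3 × 7.5 = 399.75 mL.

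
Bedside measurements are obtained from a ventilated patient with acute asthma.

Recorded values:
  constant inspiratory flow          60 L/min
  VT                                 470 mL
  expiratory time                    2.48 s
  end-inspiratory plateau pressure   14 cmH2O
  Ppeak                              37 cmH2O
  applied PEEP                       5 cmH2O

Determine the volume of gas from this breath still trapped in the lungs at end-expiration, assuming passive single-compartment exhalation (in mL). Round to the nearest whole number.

60

Flow: 60 L/min ÷ 60 = 1 L/s.
R = (PIP − Pplat)/V̇ = (37 − 14) / 1 = 23.0/1 = 23.0 cmH2O·s/L.
C = Vt/(Pplat − PEEP) = 470.0 / (14 − 5) = 470.0/9.0 = 52.222 mL/cmH2O.
τ = R × C = 23.0 × 0.05222 L/cmH2O = 1.201 s.
Fraction remaining = e^(−Te/τ) = e^(−2.48/1.201) = 0.1268.
Trapped volume = 470.0 × 0.1268 = 59.596 mL.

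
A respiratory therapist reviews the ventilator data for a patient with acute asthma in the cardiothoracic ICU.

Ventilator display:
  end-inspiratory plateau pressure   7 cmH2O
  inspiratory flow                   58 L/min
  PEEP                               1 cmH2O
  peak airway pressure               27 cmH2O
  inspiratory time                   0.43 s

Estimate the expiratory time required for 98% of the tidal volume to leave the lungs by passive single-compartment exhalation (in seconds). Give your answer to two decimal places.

Flow: 58 L/min ÷ 60 = 0.9667 L/s.
Vt = flow × Ti = 0.9667 L/s × 0.43 s × 1000 mL/L = 415.68 mL.
R = (PIP − Pplat)/V̇ = (27 − 7) / 0.9667 = 20.0/0.9667 = 20.689 cmH2O·s/L.
C = Vt/(Pplat − PEEP) = 415.68 / (7 − 1) = 415.68/6.0 = 69.28 mL/cmH2O.
τ = R × C = 20.689 × 0.06928 L/cmH2O = 1.433 s.
t = −τ·ln(1 − 0.98) = −1.433·ln(0.02) = 5.606 s.

5.61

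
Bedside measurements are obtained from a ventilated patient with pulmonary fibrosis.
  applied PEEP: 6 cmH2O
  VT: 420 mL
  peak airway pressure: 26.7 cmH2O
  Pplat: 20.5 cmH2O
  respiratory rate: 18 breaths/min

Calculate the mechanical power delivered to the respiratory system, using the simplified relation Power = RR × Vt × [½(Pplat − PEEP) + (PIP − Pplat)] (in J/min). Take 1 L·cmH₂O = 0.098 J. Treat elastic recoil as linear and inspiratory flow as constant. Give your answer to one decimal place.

Per-breath work = Vt × [½(Pplat−PEEP) + (PIP−Pplat)] = 0.420 × [0.5×14.5 + 6.2] = 0.420 × 13.45 = 5.649 L·cmH2O.
Power = 18 × 5.649 = 101.68 L·cmH2O/min.
× 0.098 J/(L·cmH2O) → 9.965 J/min.

10.0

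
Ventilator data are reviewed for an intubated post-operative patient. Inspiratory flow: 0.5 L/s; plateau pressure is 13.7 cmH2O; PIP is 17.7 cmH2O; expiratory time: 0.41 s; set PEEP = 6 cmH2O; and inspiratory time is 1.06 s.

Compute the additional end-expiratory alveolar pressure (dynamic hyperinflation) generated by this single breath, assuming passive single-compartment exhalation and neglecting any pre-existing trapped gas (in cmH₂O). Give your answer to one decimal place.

3.7

Vt = flow × Ti = 0.5 L/s × 1.06 s × 1000 mL/L = 530.0 mL.
R = (PIP − Pplat)/V̇ = (17.7 − 13.7) / 0.5 = 4.0/0.5 = 8.0 cmH2O·s/L.
C = Vt/(Pplat − PEEP) = 530.0 / (13.7 − 6) = 530.0/7.7 = 68.831 mL/cmH2O.
τ = R × C = 8.0 × 0.06883 L/cmH2O = 0.5506 s.
Fraction remaining = e^(−Te/τ) = e^(−0.41/0.5506) = 0.4749; trapped volume = 530.0 × 0.4749 = 251.7 mL.
Additional alveolar pressure from trapping ≈ V_trapped / C = 251.7 / 68.831 = 3.657 cmH2O.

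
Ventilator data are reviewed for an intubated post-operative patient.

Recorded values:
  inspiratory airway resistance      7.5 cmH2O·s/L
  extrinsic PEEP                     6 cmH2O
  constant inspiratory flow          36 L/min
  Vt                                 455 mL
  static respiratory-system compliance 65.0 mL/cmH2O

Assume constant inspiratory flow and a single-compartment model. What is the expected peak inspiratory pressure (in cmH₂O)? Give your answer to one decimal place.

Flow: 36 L/min ÷ 60 = 0.6 L/s.
Equation of motion (constant flow): PIP = Vt/C + R·V̇ + PEEP.
PIP = 455/65.0 + 7.5×0.6 + 6 = 7.0 + 4.5 + 6 = 17.5 cmH2O.

17.5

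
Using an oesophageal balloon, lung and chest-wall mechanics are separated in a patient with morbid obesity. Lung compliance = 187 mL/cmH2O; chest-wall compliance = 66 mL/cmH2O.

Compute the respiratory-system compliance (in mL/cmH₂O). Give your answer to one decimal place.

Lung and chest wall are elastances in series: 1/Crs = 1/CL + 1/Ccw.
1/Crs = 1/187 + 1/66 = 0.0205.
Crs = 48.78 mL/cmH2O.

48.8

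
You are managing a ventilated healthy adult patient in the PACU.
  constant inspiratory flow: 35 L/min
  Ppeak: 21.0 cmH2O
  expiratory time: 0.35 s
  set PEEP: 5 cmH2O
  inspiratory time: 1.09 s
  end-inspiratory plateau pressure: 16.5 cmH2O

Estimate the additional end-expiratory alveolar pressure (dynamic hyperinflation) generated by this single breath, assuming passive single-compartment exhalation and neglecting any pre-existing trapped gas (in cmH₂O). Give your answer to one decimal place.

Flow: 35 L/min ÷ 60 = 0.5833 L/s.
Vt = flow × Ti = 0.5833 L/s × 1.09 s × 1000 mL/L = 635.8 mL.
R = (PIP − Pplat)/V̇ = (21.0 − 16.5) / 0.5833 = 4.5/0.5833 = 7.715 cmH2O·s/L.
C = Vt/(Pplat − PEEP) = 635.8 / (16.5 − 5) = 635.8/11.5 = 55.287 mL/cmH2O.
τ = R × C = 7.715 × 0.05529 L/cmH2O = 0.4266 s.
Fraction remaining = e^(−Te/τ) = e^(−0.35/0.4266) = 0.4402; trapped volume = 635.8 × 0.4402 = 279.88 mL.
Additional alveolar pressure from trapping ≈ V_trapped / C = 279.88 / 55.287 = 5.062 cmH2O.

5.1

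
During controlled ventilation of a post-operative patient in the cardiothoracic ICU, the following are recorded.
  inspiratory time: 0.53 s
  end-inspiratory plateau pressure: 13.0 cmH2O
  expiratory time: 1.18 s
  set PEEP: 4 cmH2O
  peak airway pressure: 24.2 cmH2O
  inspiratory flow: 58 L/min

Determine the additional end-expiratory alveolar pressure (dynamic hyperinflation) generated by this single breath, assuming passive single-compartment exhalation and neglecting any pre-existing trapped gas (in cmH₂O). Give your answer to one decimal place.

1.5

Flow: 58 L/min ÷ 60 = 0.9667 L/s.
Vt = flow × Ti = 0.9667 L/s × 0.53 s × 1000 mL/L = 512.35 mL.
R = (PIP − Pplat)/V̇ = (24.2 − 13.0) / 0.9667 = 11.2/0.9667 = 11.586 cmH2O·s/L.
C = Vt/(Pplat − PEEP) = 512.35 / (13.0 − 4) = 512.35/9.0 = 56.928 mL/cmH2O.
τ = R × C = 11.586 × 0.05693 L/cmH2O = 0.6596 s.
Fraction remaining = e^(−Te/τ) = e^(−1.18/0.6596) = 0.1671; trapped volume = 512.35 × 0.1671 = 85.614 mL.
Additional alveolar pressure from trapping ≈ V_trapped / C = 85.614 / 56.928 = 1.504 cmH2O.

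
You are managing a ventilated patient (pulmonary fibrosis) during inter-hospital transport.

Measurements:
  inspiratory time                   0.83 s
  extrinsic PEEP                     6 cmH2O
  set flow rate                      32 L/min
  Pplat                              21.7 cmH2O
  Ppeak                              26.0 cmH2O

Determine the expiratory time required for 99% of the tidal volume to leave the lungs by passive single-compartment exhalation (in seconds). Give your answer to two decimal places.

Flow: 32 L/min ÷ 60 = 0.5333 L/s.
Vt = flow × Ti = 0.5333 L/s × 0.83 s × 1000 mL/L = 442.64 mL.
R = (PIP − Pplat)/V̇ = (26.0 − 21.7) / 0.5333 = 4.3/0.5333 = 8.063 cmH2O·s/L.
C = Vt/(Pplat − PEEP) = 442.64 / (21.7 − 6) = 442.64/15.7 = 28.194 mL/cmH2O.
τ = R × C = 8.063 × 0.02819 L/cmH2O = 0.2273 s.
t = −τ·ln(1 − 0.99) = −0.2273·ln(0.01) = 1.047 s.

1.05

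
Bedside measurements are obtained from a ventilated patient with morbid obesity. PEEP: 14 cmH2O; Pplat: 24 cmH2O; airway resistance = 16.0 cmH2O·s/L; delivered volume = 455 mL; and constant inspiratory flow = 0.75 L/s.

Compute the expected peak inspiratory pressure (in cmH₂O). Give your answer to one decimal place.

PIP = Pplat + Raw × flow = 24 + 16.0 × 0.75 = 24 + 12.0 = 36.0 cmH2O.

36.0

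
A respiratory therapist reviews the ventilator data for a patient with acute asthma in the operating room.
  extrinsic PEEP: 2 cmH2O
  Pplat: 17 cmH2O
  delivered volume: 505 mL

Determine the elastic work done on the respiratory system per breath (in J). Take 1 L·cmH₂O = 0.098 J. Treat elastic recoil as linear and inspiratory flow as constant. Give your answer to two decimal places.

0.37

Elastic work ≈ ½ × (Pplat − PEEP) × Vt = 0.5 × (17 − 2) × 0.505 L = 0.5 × 15.0 × 0.505 = 3.788 L·cmH2O.
× 0.098 J/(L·cmH2O) → 0.3712 J.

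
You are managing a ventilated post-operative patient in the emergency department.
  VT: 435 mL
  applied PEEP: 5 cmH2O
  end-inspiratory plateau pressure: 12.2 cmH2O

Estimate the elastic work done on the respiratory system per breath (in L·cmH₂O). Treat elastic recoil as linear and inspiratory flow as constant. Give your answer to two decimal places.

Elastic work ≈ ½ × (Pplat − PEEP) × Vt = 0.5 × (12.2 − 5) × 0.435 L = 0.5 × 7.2 × 0.435 = 1.566 L·cmH2O.

1.57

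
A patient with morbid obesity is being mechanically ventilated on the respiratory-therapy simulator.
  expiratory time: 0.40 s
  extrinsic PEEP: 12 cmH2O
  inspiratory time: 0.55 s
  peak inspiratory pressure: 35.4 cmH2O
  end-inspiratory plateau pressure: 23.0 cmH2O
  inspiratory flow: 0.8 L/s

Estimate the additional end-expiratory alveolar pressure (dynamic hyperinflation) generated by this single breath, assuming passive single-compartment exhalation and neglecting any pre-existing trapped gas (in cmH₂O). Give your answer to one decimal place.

5.8

Vt = flow × Ti = 0.8 L/s × 0.55 s × 1000 mL/L = 440.0 mL.
R = (PIP − Pplat)/V̇ = (35.4 − 23.0) / 0.8 = 12.4/0.8 = 15.5 cmH2O·s/L.
C = Vt/(Pplat − PEEP) = 440.0 / (23.0 − 12) = 440.0/11.0 = 40.0 mL/cmH2O.
τ = R × C = 15.5 × 0.04 L/cmH2O = 0.62 s.
Fraction remaining = e^(−Te/τ) = e^(−0.40/0.62) = 0.5246; trapped volume = 440.0 × 0.5246 = 230.82 mL.
Additional alveolar pressure from trapping ≈ V_trapped / C = 230.82 / 40.0 = 5.771 cmH2O.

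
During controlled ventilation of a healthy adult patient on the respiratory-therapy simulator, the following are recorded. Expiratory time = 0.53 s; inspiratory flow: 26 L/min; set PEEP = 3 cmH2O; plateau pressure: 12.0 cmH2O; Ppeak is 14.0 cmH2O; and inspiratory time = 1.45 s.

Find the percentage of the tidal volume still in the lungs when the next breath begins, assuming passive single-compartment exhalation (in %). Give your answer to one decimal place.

19.3

Flow: 26 L/min ÷ 60 = 0.4333 L/s.
Vt = flow × Ti = 0.4333 L/s × 1.45 s × 1000 mL/L = 628.29 mL.
R = (PIP − Pplat)/V̇ = (14.0 − 12.0) / 0.4333 = 2.0/0.4333 = 4.616 cmH2O·s/L.
C = Vt/(Pplat − PEEP) = 628.29 / (12.0 − 3) = 628.29/9.0 = 69.81 mL/cmH2O.
τ = R × C = 4.616 × 0.06981 L/cmH2O = 0.3222 s.
Fraction remaining at end-expiration = e^(−Te/τ) = e^(−0.53/0.3222) = 0.193 → 19.3%.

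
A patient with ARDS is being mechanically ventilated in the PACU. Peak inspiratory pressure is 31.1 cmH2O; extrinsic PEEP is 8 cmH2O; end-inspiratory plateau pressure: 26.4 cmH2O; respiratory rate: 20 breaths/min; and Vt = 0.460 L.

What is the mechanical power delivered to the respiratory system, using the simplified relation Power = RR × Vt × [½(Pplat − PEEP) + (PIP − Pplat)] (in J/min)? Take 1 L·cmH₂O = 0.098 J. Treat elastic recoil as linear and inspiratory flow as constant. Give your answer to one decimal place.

12.5

Per-breath work = Vt × [½(Pplat−PEEP) + (PIP−Pplat)] = 0.460 × [0.5×18.4 + 4.7] = 0.460 × 13.9 = 6.394 L·cmH2O.
Power = 20 × 6.394 = 127.88 L·cmH2O/min.
× 0.098 J/(L·cmH2O) → 12.532 J/min.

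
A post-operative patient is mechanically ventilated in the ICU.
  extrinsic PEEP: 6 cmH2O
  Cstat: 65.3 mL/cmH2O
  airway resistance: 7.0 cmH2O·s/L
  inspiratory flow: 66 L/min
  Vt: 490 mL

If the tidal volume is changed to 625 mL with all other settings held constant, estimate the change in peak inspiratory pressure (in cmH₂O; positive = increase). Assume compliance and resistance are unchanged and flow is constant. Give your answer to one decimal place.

2.1

PIP = Vt/C + R·V̇ + PEEP (constant-flow equation of motion).
Only the elastic term changes: ΔPIP = ΔVt / C = (625 − 490) / 65.3 = 2.067 cmH2O.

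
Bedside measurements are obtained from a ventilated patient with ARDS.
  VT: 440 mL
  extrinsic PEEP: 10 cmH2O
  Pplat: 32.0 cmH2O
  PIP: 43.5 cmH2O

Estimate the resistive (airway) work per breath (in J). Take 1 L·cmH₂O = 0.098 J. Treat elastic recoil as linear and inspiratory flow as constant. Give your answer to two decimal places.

0.50

With constant inspiratory flow the resistive pressure is constant at PIP − Pplat = 43.5 − 32.0 = 11.5 cmH2O, so resistive work = 11.5 × 0.440 = 5.06 L·cmH2O.
× 0.098 J/(L·cmH2O) → 0.4959 J.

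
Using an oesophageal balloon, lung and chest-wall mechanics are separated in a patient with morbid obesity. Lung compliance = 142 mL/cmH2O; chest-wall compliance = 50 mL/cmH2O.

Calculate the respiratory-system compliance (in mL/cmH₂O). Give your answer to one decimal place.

37.0

Lung and chest wall are elastances in series: 1/Crs = 1/CL + 1/Ccw.
1/Crs = 1/142 + 1/50 = 0.02704.
Crs = 36.982 mL/cmH2O.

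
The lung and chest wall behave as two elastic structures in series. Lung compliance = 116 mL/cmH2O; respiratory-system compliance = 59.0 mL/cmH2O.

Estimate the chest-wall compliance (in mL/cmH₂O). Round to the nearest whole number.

120

1/Ccw = 1/Crs − 1/CL.
1/Ccw = 1/59.0 − 1/116 = 0.008328.
Ccw = 120.08 mL/cmH2O.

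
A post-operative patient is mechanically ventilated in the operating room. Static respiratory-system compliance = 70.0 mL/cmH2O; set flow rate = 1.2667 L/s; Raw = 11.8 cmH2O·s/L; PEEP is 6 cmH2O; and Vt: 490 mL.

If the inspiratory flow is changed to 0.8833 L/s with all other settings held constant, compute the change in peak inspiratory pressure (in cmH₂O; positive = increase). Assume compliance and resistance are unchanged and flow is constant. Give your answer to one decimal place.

PIP = Vt/C + R·V̇ + PEEP (constant-flow equation of motion).
Only the resistive term changes: ΔPIP = R × ΔV̇ = 11.8 × (0.8833 − 1.2667) = 11.8 × -0.3834 = -4.524 cmH2O.

-4.5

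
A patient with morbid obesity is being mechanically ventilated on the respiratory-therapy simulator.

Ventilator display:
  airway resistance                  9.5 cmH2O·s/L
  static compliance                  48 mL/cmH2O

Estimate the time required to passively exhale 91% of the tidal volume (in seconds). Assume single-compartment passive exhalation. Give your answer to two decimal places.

1.10

τ = R × C = 9.5 × 48 mL/cmH2O = 9.5 × 0.048 L/cmH2O = 0.456 s.
Exhaled fraction f = 1 − e^(−t/τ) → t = −τ·ln(1 − f) = −0.456·ln(0.09) = 1.098 s.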